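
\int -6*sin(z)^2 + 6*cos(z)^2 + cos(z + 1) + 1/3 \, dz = z/3 + 3*sin(2*z) + sin(z + 1) + C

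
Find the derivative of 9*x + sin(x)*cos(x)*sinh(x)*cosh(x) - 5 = sin(2*x)*cosh(2*x)/2 + cos(2*x)*sinh(2*x)/2 + 9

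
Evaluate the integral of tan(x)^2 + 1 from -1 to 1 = 2*tan(1)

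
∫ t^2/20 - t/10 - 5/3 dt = t^3/60 - t^2/20 - 5*t/3 + C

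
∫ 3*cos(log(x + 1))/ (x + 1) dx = 3*sin(log(x + 1)) + C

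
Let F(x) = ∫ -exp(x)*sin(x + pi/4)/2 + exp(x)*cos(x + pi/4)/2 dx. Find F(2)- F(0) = exp(2)*cos(pi/4 + 2)/2 - sqrt(2)/4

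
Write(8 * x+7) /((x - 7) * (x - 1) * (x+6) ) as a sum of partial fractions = -41/(91*(x + 6)) - 5/(14*(x - 1)) + 21/(26*(x - 7))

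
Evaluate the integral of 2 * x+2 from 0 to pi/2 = -1 + (1 + pi/2)^2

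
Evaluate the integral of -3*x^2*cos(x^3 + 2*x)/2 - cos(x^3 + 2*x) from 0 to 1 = -sin(3)/2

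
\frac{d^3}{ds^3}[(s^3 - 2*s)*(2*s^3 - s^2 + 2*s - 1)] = 240*s^3 - 60*s^2 - 48*s + 6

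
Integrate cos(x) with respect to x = sin(x) + C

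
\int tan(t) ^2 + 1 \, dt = tan(t) + C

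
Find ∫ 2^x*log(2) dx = 2^x + C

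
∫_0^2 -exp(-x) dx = -1 + exp(-2)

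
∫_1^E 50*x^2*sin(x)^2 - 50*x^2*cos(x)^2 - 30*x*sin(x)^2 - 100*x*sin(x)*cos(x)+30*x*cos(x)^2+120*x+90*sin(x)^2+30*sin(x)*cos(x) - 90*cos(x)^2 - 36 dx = -132 + 55*sin(2) + (6 - 5*sin(2*E)/2)*(-6*E + 18 + 10*exp(2))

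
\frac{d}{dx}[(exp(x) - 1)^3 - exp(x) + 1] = 3*exp(3*x) - 6*exp(2*x) + 2*exp(x)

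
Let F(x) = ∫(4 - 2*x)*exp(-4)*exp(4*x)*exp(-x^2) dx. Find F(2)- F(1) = 1 - exp(-1)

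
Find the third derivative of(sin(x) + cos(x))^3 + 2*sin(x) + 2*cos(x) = -sqrt(2)*(27*sin(3*x + pi/4) + 7*cos(x + pi/4))/2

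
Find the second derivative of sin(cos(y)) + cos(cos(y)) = -sqrt(2)*(sin(y)^2*sin(cos(y) + pi/4) + cos(y)*cos(cos(y) + pi/4))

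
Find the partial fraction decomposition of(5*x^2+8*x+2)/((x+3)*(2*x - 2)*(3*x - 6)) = 23/(120*(x + 3)) - 5/(8*(x - 1)) + 19/(15*(x - 2))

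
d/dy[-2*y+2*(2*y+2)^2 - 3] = 16*y + 14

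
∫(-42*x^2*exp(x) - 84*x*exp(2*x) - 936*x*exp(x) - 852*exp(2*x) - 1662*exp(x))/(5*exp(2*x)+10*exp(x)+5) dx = -6*(x + 1)*(7*x + 135)*exp(x)/(5*exp(x) + 5) + C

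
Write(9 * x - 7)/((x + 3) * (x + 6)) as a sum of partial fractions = 61/(3*(x + 6)) - 34/(3*(x + 3))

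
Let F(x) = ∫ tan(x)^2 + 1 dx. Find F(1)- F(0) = tan(1)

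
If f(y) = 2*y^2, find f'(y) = 4*y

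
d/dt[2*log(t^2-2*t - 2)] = (4*t - 4)/(t^2 - 2*t - 2)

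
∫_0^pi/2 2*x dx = pi^2/4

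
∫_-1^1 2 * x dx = 0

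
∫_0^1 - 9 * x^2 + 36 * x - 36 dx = -21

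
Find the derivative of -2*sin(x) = -2*cos(x)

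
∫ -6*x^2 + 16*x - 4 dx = -2*x^3 + 8*x^2 - 4*x + C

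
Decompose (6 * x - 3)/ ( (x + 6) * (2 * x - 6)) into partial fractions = 13/(6*(x + 6)) + 5/(6*(x - 3))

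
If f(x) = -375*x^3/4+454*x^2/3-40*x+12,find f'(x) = -1125*x^2/4 + 908*x/3 - 40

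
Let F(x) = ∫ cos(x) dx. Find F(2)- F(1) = -sin(1) + sin(2)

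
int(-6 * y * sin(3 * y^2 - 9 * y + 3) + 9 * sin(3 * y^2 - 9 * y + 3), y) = cos(3*y^2 - 9*y + 3) + C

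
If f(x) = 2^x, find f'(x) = 2^x*log(2)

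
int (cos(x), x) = sin(x) + C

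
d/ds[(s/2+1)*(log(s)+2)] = (s*log(s) + 3*s + 2)/(2*s)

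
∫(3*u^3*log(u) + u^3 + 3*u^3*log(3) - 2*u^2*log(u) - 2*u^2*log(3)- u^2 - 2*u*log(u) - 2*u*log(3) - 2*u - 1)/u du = -(-u^3 + u^2 + 2*u + 1)*log(3*u) + C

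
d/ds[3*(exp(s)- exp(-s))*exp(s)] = 6*exp(2*s)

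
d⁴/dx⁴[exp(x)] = exp(x)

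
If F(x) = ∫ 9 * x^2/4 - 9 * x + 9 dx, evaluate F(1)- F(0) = 21/4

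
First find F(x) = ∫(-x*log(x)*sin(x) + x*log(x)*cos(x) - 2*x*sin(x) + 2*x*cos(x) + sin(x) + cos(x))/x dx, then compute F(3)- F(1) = (log(3) + 2)*(cos(3) + sin(3)) - 2*sin(1) - 2*cos(1)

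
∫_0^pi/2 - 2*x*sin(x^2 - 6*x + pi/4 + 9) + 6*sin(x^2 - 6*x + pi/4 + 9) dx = -cos(pi/4 + pi^2/4 + 9) - cos(pi/4 + 9)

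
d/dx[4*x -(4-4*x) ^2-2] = 36 - 32*x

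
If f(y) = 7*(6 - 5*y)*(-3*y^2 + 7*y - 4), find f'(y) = 315*y^2 - 742*y + 434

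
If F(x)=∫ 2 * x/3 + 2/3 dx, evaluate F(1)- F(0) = 1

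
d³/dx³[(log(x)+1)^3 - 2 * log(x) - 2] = (6*log(x)^2 - 6*log(x) - 10)/x^3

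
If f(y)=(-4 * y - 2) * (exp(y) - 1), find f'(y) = -4*y*exp(y) - 6*exp(y) + 4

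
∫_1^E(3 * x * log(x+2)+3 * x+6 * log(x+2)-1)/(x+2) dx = -2*log(3) + (-1 + 3*E)*log(2 + E)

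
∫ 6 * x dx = 3*x^2 + C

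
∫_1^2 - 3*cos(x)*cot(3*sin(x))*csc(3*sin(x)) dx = -csc(3*sin(1)) + csc(3*sin(2))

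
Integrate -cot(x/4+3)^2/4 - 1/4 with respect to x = cot(x/4 + 3) + C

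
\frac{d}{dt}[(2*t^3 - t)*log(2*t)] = 6*t^2*log(t) + 2*t^2 + 6*t^2*log(2) - log(t) - 1 - log(2)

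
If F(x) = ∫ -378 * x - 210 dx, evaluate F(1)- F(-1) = -420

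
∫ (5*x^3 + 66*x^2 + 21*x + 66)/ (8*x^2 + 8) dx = 5*x^2/16 + 33*x/4 + log(x^2 + 1) + C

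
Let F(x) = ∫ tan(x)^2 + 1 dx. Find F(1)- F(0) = tan(1)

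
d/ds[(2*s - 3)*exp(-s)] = (5 - 2*s)*exp(-s)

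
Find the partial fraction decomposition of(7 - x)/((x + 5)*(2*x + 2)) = -3/(2*(x + 5)) + 1/(x + 1)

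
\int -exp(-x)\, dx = exp(-x) + C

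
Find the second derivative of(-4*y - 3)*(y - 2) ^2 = 26 - 24*y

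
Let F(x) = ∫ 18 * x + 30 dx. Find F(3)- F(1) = 132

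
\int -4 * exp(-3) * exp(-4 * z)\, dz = exp(-4*z - 3) + C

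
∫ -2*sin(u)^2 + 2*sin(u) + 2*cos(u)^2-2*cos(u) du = (sqrt(2)*sin(u + pi/4) - 1)^2 + C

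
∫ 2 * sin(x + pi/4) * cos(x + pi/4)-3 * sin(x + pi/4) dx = -(cos(x + pi/4) - 3)*cos(x + pi/4) + C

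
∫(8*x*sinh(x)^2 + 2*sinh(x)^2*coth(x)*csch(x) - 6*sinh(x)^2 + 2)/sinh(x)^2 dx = 4*x^2 - 6*x - 2/tanh(x) - 2/sinh(x) + C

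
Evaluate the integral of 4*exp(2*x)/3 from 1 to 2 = -2*exp(2)/3 + 2*exp(4)/3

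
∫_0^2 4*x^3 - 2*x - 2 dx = 8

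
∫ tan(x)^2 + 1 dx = tan(x) + C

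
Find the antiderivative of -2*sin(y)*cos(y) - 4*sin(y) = (cos(y) + 2)^2 + C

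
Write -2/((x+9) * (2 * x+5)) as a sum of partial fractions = -4/(13*(2*x + 5)) + 2/(13*(x + 9))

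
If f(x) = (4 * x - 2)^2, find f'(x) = 32*x - 16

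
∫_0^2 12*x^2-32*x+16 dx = 0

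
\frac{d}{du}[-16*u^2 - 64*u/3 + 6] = -32*u - 64/3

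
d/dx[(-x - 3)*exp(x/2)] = -x*exp(x/2)/2 - 5*exp(x/2)/2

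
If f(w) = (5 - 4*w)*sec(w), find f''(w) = (4*w - 8*w/cos(w)^2 - 8*sin(w)/cos(w) - 5 + 10/cos(w)^2)/cos(w)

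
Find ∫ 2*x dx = x^2 + C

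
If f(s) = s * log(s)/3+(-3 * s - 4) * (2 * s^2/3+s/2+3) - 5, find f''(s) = (-36*s^2 - 25*s + 1)/(3*s)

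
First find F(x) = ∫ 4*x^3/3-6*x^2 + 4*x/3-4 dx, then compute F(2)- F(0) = -16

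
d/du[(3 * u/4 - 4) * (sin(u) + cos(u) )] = 3*sqrt(2)*u*cos(u + pi/4)/4 + 19*sin(u)/4 - 13*cos(u)/4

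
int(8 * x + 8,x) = 4*x^2 + 8*x + C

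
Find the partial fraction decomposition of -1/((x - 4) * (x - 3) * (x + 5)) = -1/(72*(x + 5)) + 1/(8*(x - 3)) - 1/(9*(x - 4))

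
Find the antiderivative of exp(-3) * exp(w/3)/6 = exp(w/3 - 3)/2 + C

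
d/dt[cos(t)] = -sin(t)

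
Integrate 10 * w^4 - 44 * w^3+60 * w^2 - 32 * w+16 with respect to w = 2*w^5 - 11*w^4 + 20*w^3 - 16*w^2 + 16*w + C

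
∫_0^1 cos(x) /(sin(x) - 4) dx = -log(4) + log(4 - sin(1))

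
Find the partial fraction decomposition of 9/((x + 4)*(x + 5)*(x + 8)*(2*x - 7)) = 24/(1955*(2*x - 7)) - 3/(92*(x + 8)) + 3/(17*(x + 5)) - 3/(20*(x + 4))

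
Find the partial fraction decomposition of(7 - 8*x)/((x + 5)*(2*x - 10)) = -47/(20*(x + 5)) - 33/(20*(x - 5))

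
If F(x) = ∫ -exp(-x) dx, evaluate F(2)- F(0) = -1 + exp(-2)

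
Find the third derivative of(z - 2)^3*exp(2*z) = 8*z^3*exp(2*z) - 12*z^2*exp(2*z) - 12*z*exp(2*z) + 14*exp(2*z)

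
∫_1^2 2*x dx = 3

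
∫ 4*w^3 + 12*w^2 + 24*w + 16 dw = w^4 + 4*w^3 + 12*w^2 + 16*w + C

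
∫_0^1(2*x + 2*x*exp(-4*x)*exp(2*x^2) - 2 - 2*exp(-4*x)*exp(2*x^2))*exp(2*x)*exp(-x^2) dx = -E + exp(-1)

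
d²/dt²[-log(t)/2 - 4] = 1/(2*t^2)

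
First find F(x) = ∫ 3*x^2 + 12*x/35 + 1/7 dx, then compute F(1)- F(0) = 46/35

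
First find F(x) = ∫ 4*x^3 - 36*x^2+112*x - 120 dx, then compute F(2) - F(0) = -96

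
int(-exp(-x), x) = exp(-x) + C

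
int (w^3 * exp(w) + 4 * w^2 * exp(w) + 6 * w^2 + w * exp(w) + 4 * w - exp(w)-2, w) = w*(exp(w) + 2)*(w^2 + w - 1) + C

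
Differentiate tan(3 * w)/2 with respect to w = 3/(2*cos(3*w)^2)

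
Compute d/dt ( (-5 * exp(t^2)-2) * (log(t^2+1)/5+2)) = (-10*t^3*exp(t^2)*log(t^2 + 1) - 100*t^3*exp(t^2) - 10*t*exp(t^2)*log(t^2 + 1) - 110*t*exp(t^2) - 4*t)/(5*t^2 + 5)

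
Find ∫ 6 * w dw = 3*w^2 + C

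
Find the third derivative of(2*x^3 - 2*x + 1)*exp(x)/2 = x^3*exp(x) + 9*x^2*exp(x) + 17*x*exp(x) + 7*exp(x)/2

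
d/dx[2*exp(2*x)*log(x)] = (4*x*exp(2*x)*log(x) + 2*exp(2*x))/x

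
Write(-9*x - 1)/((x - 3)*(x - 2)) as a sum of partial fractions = 19/(x - 2) - 28/(x - 3)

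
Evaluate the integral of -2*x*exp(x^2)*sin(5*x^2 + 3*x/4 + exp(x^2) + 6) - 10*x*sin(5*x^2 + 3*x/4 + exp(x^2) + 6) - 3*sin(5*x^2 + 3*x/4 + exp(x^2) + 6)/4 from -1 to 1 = -cos(E + 41/4) + cos(E + 47/4)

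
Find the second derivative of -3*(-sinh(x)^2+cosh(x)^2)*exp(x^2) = -6*(2*x^2 + 1)*exp(x^2)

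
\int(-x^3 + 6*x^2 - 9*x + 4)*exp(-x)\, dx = (x - 1)^3*exp(-x) + C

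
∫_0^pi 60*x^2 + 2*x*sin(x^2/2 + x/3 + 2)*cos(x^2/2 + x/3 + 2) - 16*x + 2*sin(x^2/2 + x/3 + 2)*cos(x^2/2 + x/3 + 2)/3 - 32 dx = -sin(2)^2 + sin(pi/3 + 2 + pi^2/2)^2 + 12 + (3 + 5*pi)*(-4*pi - 4 + 4*pi^2)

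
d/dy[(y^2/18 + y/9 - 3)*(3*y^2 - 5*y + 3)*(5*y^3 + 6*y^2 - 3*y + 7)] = 35*y^6/6 + 23*y^5/3 - 2120*y^4/9 + 256*y^3/3 + 680*y^2/3 - 2983*y/9 + 403/3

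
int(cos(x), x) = sin(x) + C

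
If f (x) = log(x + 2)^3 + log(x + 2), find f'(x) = (3*log(x + 2)^2 + 1)/(x + 2)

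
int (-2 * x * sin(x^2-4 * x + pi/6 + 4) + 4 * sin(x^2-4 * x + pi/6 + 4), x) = cos((x - 2)^2 + pi/6) + C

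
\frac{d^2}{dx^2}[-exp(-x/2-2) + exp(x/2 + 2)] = (exp(x + 4) - 1)*exp(-x/2 - 2)/4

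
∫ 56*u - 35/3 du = 28*u^2 - 35*u/3 + C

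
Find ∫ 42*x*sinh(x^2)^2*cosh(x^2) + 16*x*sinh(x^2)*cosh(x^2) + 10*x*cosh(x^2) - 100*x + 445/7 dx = -50*x^2 + 445*x/7 + 7*sinh(x^2)^3 + 4*sinh(x^2)^2 + 5*sinh(x^2) + C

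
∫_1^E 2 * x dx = -1 + exp(2)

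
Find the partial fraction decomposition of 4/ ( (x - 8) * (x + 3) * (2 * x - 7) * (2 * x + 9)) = -1/(75*(2*x + 9)) - 1/(117*(2*x - 7)) + 4/(429*(x + 3)) + 4/(2475*(x - 8))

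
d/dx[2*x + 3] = 2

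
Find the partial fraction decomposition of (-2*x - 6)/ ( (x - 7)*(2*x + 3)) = 6/(17*(2*x + 3)) - 20/(17*(x - 7))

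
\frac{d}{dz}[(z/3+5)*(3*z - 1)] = 2*z + 44/3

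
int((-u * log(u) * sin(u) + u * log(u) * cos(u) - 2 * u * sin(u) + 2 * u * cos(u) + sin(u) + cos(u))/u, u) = sqrt(2)*(log(u) + 2)*sin(u + pi/4) + C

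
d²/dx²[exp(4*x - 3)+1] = 16*exp(4*x - 3)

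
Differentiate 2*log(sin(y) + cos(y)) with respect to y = 2/tan(y + pi/4)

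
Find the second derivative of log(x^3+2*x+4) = (-3*x^4 + 24*x - 4)/(x^6 + 4*x^4 + 8*x^3 + 4*x^2 + 16*x + 16)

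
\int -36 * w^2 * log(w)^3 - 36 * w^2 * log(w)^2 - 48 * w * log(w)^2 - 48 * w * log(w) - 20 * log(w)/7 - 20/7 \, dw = 4*w*(-21*w^2*log(w)^2 - 42*w*log(w) - 5)*log(w)/7 + C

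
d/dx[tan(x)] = cos(x)^(-2)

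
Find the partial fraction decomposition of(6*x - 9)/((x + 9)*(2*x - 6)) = 21/(8*(x + 9)) + 3/(8*(x - 3))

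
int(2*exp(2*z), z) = exp(2*z) + C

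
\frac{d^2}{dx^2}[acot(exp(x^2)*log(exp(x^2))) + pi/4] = (4*x^8*exp(3*x^2) + 6*x^6*exp(3*x^2) + 6*x^4*exp(3*x^2) - 4*x^4*exp(x^2) - 10*x^2*exp(x^2) - 2*exp(x^2))/(x^8*exp(4*x^2) + 2*x^4*exp(2*x^2) + 1)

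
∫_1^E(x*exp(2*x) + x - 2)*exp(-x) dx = (-1 + E)*(-exp(-E) + exp(E))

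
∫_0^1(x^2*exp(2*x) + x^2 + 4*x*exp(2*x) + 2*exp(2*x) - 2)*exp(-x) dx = -3*exp(-1) + 3*E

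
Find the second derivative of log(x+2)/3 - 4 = -1/(3*x^2 + 12*x + 12)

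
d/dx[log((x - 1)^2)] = 2/(x - 1)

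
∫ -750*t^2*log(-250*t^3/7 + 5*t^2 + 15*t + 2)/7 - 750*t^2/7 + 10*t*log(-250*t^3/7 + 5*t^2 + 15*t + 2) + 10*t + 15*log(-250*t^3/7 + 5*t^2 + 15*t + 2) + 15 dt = (-250*t^3 + 35*t^2 + 105*t + 14)*log(-250*t^3/7 + 5*t^2 + 15*t + 2)/7 + C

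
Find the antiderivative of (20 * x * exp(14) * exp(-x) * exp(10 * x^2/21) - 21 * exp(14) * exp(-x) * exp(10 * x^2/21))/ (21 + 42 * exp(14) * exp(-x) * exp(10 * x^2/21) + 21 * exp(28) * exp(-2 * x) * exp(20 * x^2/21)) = exp(10*x^2/21 - x + 14)/(exp(10*x^2/21 - x + 14) + 1) + C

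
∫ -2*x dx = -x^2 + C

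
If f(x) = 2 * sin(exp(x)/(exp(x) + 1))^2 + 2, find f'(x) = 2*exp(x)*sin(2*exp(x)/(exp(x) + 1))/(exp(2*x) + 2*exp(x) + 1)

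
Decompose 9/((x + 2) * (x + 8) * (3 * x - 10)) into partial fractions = 81/(544*(3*x - 10)) + 3/(68*(x + 8)) - 3/(32*(x + 2))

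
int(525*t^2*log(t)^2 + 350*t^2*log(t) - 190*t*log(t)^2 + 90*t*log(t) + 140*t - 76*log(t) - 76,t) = t*(35*t - 19)*(5*t*log(t) + 4)*log(t) + C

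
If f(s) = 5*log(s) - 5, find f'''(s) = 10/s^3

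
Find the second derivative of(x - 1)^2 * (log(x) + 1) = (2*x^2*log(x) + 5*x^2 - 2*x - 1)/x^2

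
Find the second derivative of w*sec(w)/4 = (-w + 2*w/cos(w)^2 + 2*sin(w)/cos(w))/(4*cos(w))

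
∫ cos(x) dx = sin(x) + C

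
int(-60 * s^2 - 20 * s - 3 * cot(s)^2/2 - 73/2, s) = -20*s^3 - 10*s^2 - 35*s + 3/(2*tan(s)) + C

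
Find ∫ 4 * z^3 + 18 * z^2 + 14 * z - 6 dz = z^4 + 6*z^3 + 7*z^2 - 6*z + C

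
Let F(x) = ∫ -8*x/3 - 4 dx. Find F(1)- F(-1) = -8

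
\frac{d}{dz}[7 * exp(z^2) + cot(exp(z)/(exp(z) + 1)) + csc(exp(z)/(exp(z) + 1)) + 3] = (14*z*exp(z^2) + 28*z*exp(z^2 + z) + 14*z*exp(z^2 + 2*z) - exp(z)*cot(exp(z)/(exp(z) + 1))^2 - exp(z)*cot(exp(z)/(exp(z) + 1))*csc(exp(z)/(exp(z) + 1)) - exp(z))/(exp(2*z) + 2*exp(z) + 1)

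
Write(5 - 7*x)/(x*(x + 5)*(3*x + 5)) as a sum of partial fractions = -3/(3*x + 5) + 4/(5*(x + 5)) + 1/(5*x)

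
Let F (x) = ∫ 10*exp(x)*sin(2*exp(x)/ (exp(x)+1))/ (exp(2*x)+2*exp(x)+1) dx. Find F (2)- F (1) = 5*cos(2*E/(1 + E)) - 5*cos(2*exp(2)/(1 + exp(2)))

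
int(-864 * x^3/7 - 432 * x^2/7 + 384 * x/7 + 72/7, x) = -216*x^4/7 - 144*x^3/7 + 192*x^2/7 + 72*x/7 + C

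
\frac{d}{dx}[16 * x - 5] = 16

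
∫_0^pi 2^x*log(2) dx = -1 + 2^pi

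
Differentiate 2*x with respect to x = 2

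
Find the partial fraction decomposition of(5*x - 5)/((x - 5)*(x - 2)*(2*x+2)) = -5/(18*(x + 1)) - 5/(18*(x - 2)) + 5/(9*(x - 5))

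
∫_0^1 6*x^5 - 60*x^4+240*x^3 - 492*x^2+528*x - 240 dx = -91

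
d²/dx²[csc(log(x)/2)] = (2*sin(log(x)) + cos(log(x)) + 3)/(2*x^2*(3*sin(log(x)/2) - sin(3*log(x)/2)))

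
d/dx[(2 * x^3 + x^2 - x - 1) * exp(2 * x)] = 4*x^3*exp(2*x) + 8*x^2*exp(2*x) - 3*exp(2*x)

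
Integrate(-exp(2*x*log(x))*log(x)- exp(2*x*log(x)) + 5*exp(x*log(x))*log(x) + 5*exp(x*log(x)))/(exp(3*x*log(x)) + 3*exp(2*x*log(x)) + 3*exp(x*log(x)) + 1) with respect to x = (5*exp(2*x*log(x)) + 11*exp(x*log(x)) + 3)/(exp(2*x*log(x)) + 2*exp(x*log(x)) + 1) + C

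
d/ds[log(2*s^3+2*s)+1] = (3*s^2 + 1)/(s^3 + s)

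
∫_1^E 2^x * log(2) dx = -2 + 2^E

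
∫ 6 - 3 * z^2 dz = -z^3 + 6*z + C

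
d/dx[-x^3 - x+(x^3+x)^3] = 9*x^8 + 21*x^6 + 15*x^4 - 1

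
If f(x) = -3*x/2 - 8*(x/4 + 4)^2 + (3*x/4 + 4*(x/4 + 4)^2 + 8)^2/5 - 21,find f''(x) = 3*x^2/20 + 21*x/4 + 1761/40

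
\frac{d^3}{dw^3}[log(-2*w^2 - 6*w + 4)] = (4*w^3 + 18*w^2 + 78*w + 90)/(w^6 + 9*w^5 + 21*w^4 - 9*w^3 - 42*w^2 + 36*w - 8)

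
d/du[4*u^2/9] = 8*u/9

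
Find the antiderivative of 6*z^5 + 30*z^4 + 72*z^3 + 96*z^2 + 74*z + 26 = z^6 + 6*z^5 + 18*z^4 + 32*z^3 + 37*z^2 + 26*z + C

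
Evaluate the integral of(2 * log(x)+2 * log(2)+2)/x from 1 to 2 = 2*log(2) + 3*log(2)^2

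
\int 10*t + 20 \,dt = 5*t^2 + 20*t + C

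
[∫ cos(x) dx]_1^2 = -sin(1) + sin(2)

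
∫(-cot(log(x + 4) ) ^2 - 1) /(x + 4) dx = cot(log(x + 4)) + C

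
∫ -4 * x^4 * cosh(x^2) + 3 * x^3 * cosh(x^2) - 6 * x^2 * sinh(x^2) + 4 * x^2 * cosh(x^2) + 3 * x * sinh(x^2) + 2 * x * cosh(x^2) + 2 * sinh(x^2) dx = (-4*x^3 + 3*x^2 + 4*x + 2)*sinh(x^2)/2 + C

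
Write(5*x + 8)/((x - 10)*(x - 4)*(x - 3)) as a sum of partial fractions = 23/(7*(x - 3)) - 14/(3*(x - 4)) + 29/(21*(x - 10))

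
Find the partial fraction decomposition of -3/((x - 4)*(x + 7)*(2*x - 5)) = 4/(19*(2*x - 5)) - 3/(209*(x + 7)) - 1/(11*(x - 4))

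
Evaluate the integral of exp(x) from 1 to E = -E + exp(E)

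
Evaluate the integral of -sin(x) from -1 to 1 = 0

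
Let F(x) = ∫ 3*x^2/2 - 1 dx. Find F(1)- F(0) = -1/2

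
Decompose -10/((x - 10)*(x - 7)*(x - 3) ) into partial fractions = -5/(14*(x - 3)) + 5/(6*(x - 7)) - 10/(21*(x - 10))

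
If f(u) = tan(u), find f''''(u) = 24*tan(u)^5 + 40*tan(u)^3 + 16*tan(u)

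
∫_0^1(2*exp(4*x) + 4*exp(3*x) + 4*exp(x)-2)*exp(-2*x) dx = -4 + (-exp(-1) + 2 + E)^2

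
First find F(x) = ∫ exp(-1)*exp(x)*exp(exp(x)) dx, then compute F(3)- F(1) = -exp(-1 + E) + exp(-1 + exp(3))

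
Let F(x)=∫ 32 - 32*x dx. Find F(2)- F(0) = 0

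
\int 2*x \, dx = x^2 + C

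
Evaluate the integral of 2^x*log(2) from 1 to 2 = 2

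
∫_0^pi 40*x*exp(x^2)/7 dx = -20/7 + 20*exp(pi^2)/7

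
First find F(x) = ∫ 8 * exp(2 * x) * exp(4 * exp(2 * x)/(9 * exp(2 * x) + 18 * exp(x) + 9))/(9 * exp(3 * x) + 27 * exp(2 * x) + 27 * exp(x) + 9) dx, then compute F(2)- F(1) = -exp(4*exp(2)/(9*(1 + E)^2)) + exp(4*exp(4)/(9*(1 + exp(2))^2))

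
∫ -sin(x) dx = cos(x) + C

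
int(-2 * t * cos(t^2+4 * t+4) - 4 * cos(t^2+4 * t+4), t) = -sin((t + 2)^2) + C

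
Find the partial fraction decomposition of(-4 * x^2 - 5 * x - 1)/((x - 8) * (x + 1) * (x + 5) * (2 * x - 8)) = 19/(234*(x + 5)) + 17/(72*(x - 4)) - 33/(104*(x - 8))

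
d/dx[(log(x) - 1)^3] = (3*log(x)^2 - 6*log(x) + 3)/x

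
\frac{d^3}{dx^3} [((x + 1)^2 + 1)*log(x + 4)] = (2*x^2 + 22*x + 76)/(x^3 + 12*x^2 + 48*x + 64)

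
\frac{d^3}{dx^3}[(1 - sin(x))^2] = -4*sin(2*x) + 2*cos(x)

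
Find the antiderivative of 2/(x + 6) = 2*log(x/3 + 2) + C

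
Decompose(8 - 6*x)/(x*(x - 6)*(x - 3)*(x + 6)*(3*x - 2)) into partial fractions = 81/(1120*(3*x - 2)) + 11/(3240*(x + 6)) + 10/(567*(x - 3)) - 7/(864*(x - 6)) - 1/(27*x)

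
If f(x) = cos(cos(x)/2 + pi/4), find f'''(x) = -(sin(x)^2*sin((2*cos(x) + pi)/4) + 4*sin((2*cos(x) + pi)/4) + 6*cos(x)*cos((2*cos(x) + pi)/4))*sin(x)/8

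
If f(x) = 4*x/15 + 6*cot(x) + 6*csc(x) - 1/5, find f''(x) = -6/sin(x) + 12*cos(x)/sin(x)^3 + 12/sin(x)^3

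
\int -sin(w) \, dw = cos(w) + C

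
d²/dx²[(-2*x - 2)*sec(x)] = 2*(x - 2*x/cos(x)^2 - 2*sin(x)/cos(x) + 1 - 2/cos(x)^2)/cos(x)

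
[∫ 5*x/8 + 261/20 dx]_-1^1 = 261/10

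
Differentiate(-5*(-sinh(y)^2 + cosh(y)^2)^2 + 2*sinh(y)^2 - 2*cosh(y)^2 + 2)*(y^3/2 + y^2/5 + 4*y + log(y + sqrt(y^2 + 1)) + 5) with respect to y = -(75*y^4 + 75*y^3*sqrt(y^2 + 1) + 20*y^3 + 20*y^2*sqrt(y^2 + 1) + 275*y^2 + 200*y*sqrt(y^2 + 1) + 70*y + 50*sqrt(y^2 + 1) + 200)/(10*y^2 + 10*y*sqrt(y^2 + 1) + 10)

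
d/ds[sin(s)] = cos(s)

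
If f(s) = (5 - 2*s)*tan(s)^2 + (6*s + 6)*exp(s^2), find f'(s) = 12*s^2*exp(s^2) + 12*s*exp(s^2) - 4*s*sin(s)/cos(s)^3 + 6*exp(s^2) + 10*sin(s)/cos(s)^3 + 2 - 2/cos(s)^2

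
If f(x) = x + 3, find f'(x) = 1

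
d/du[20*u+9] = 20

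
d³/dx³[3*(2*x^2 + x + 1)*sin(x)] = -6*x^2*cos(x) - 36*x*sin(x) - 3*x*cos(x) - 9*sin(x) + 33*cos(x)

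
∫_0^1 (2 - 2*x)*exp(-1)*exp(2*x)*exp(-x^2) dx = 1 - exp(-1)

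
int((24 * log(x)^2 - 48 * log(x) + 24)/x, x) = 8*(log(x) - 1)^3 + C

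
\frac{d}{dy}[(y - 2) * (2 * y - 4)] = 4*y - 8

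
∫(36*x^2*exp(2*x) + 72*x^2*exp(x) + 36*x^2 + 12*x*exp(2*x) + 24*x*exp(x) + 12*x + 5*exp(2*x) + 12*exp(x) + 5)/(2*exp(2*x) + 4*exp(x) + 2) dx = ((exp(x) + 1)*(12*x^3 + 6*x^2 + 5*x + 22)/2 + exp(x))/(exp(x) + 1) + C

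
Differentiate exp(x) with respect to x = exp(x)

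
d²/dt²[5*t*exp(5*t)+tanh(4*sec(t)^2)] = 125*t*exp(5*t) + 50*exp(5*t) - 128*tan(t)^2*sinh(4*sec(t)^2)*sec(t)^4/cosh(4*sec(t)^2)^3 + 24*tan(t)^2*sec(t)^2/cosh(4*sec(t)^2)^2 + 8*sec(t)^2/cosh(4*sec(t)^2)^2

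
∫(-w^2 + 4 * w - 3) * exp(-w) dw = (w - 1)^2*exp(-w) + C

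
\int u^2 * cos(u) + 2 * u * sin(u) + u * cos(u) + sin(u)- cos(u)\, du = (u^2 + u - 1)*sin(u) + C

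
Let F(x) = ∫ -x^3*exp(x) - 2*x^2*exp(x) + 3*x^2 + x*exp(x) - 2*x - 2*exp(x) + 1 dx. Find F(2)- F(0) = 7 - 7*exp(2)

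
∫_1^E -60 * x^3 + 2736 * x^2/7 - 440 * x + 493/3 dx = -3*(-3*exp(2) - 3 + 7*E)^2 - 685/21 - exp(2) + 7*E/3 + 6*E*(-3*E + 5*exp(2)/7 + 6 + 2*exp(3))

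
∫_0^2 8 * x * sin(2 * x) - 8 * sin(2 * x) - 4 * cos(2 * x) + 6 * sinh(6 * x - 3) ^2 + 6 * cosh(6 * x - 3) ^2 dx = -4 - 4*cos(4) + sinh(6)/2 + sinh(18)/2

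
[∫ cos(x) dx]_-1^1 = 2*sin(1)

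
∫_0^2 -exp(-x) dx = -1 + exp(-2)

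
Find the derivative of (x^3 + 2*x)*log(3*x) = 3*x^2*log(x) + x^2 + 3*x^2*log(3) + 2*log(x) + 2 + 2*log(3)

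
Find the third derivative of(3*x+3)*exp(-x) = (6 - 3*x)*exp(-x)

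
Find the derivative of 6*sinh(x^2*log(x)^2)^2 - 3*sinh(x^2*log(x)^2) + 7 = 6*x*(4*log(x)*sinh(x^2*log(x)^2) - log(x) + 4*sinh(x^2*log(x)^2) - 1)*log(x)*cosh(x^2*log(x)^2)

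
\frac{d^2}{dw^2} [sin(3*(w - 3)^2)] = -36*w^2*sin(3*w^2 - 18*w + 27) + 216*w*sin(3*w^2 - 18*w + 27) - 324*sin(3*w^2 - 18*w + 27) + 6*cos(3*w^2 - 18*w + 27)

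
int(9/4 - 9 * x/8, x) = -9*x^2/16 + 9*x/4 + C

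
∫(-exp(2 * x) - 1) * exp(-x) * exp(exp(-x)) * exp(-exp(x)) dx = exp(-2*sinh(x)) + C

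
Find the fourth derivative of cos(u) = cos(u)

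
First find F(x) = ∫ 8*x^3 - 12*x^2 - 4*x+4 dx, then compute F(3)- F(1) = 48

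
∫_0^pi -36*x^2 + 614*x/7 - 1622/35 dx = (7 - 3*pi)*(-4*pi + 5 + 4*pi^2) - 257/7 + 9*pi/5 + 3*(-2 + 3*pi)^2/7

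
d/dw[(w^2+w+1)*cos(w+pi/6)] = -w^2*sin(w + pi/6) - w*sin(w + pi/6) + 2*w*cos(w + pi/6) + sqrt(2)*cos(w + 5*pi/12)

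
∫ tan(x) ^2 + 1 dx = tan(x) + C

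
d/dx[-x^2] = -2*x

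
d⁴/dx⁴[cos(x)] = cos(x)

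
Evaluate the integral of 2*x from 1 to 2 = 3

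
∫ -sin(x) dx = cos(x) + C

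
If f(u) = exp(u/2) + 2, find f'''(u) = exp(u/2)/8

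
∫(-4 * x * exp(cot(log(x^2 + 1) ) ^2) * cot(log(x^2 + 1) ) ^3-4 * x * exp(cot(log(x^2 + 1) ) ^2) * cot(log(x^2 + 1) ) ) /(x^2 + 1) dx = exp(cot(log(x^2 + 1))^2) + C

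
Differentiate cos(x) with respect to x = -sin(x)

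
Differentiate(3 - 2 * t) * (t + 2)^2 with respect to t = -6*t^2 - 10*t + 4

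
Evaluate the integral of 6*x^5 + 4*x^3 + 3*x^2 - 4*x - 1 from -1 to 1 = 0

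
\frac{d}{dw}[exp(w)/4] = exp(w)/4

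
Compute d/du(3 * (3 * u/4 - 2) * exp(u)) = 9*u*exp(u)/4 - 15*exp(u)/4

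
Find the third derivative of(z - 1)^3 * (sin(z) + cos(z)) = z^3*sin(z) - z^3*cos(z) - 12*z^2*sin(z) - 6*z^2*cos(z) + 3*z*sin(z) + 33*z*cos(z) + 14*sin(z) - 20*cos(z)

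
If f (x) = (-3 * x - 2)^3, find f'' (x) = -162*x - 108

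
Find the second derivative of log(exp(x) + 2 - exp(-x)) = (2*exp(3*x) - 4*exp(2*x) - 2*exp(x))/(exp(4*x) + 4*exp(3*x) + 2*exp(2*x) - 4*exp(x) + 1)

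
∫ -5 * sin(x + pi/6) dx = 5*cos(x + pi/6) + C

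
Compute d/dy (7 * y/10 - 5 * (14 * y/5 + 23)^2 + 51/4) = -392*y/5 - 6433/10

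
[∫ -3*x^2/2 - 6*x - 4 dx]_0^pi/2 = (-pi - pi^2/4)*(pi/4 + 2)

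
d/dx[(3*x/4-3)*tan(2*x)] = 3*x/(2*cos(2*x)^2) + 3*tan(2*x)/4 - 6/cos(2*x)^2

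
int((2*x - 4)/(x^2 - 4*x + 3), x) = log((x - 2)^2 - 1) + C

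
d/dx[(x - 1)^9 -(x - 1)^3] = 9*x^8 - 72*x^7 + 252*x^6 - 504*x^5 + 630*x^4 - 504*x^3 + 249*x^2 - 66*x + 6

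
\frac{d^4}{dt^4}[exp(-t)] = exp(-t)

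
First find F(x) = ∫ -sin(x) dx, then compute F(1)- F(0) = -1 + cos(1)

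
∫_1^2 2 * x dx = 3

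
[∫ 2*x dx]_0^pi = pi^2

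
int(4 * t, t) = 2*t^2 + C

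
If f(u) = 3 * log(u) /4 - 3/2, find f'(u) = 3/(4*u)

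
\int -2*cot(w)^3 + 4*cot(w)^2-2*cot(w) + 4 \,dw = (cot(w) - 2)^2 + C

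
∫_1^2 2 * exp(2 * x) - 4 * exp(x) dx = -(-2 + E)^2 + (-2 + exp(2))^2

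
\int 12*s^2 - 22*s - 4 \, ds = 4*s^3 - 11*s^2 - 4*s + C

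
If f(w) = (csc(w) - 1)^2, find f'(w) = 2*(1 - 1/sin(w))*cos(w)/sin(w)^2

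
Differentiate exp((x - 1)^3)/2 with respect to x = 3*x^2*exp(x^3 - 3*x^2 + 3*x - 1)/2 - 3*x*exp(x^3 - 3*x^2 + 3*x - 1) + 3*exp(x^3 - 3*x^2 + 3*x - 1)/2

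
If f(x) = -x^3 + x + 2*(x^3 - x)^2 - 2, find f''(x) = 60*x^4 - 48*x^2 - 6*x + 4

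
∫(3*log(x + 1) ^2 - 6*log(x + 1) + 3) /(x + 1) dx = (log(x + 1) - 1)^3 + C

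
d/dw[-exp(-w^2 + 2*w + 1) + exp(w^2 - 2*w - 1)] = (2*w*exp(-2*w^2 + 4*w + 2) + 2*w - 2*exp(-2*w^2 + 4*w + 2) - 2)*exp(w^2 - 2*w - 1)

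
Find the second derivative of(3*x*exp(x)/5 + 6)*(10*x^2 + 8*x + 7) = 6*x^3*exp(x) + 204*x^2*exp(x)/5 + 297*x*exp(x)/5 + 18*exp(x) + 120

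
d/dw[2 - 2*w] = -2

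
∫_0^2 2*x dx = 4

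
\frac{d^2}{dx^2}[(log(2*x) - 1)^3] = (-3*log(x)^2 - 6*log(2)*log(x) + 12*log(x) - 9 - 3*log(2)^2 + 12*log(2))/x^2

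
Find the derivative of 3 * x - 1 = 3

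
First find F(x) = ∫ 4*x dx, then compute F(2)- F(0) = 8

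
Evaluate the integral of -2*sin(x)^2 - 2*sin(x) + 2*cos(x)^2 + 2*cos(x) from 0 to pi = -4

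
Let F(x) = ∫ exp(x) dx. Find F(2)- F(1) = -E + exp(2)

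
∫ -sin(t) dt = cos(t) + C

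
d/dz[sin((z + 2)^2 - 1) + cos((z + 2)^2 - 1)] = -2*z*sin(z^2 + 4*z + 3) + 2*z*cos(z^2 + 4*z + 3) - 4*sin(z^2 + 4*z + 3) + 4*cos(z^2 + 4*z + 3)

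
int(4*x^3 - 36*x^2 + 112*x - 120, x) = x^4 - 12*x^3 + 56*x^2 - 120*x + C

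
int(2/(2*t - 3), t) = log(2*t - 3) + C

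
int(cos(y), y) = sin(y) + C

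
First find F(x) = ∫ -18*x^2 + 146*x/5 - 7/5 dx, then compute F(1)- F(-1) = -74/5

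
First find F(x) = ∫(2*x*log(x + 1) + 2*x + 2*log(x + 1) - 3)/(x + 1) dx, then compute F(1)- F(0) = -log(2)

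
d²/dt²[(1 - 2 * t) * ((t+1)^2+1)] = -12*t - 6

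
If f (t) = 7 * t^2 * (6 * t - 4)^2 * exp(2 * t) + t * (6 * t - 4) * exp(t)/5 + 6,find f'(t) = 504*t^4*exp(2*t) + 336*t^3*exp(2*t) - 784*t^2*exp(2*t) + 6*t^2*exp(t)/5 + 224*t*exp(2*t) + 8*t*exp(t)/5 - 4*exp(t)/5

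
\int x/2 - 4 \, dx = x^2/4 - 4*x + C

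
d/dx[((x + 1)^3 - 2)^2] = 6*x^5 + 30*x^4 + 60*x^3 + 48*x^2 + 6*x - 6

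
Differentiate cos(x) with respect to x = -sin(x)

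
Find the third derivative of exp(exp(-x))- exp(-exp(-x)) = (-exp(2*x) + 3*exp(x) - 3*exp(x + 2*exp(-x)) - exp(2*x + 2*exp(-x)) - exp(2*exp(-x)) - 1)*exp(-3*x - exp(-x))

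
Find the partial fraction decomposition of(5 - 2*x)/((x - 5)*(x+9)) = -23/(14*(x + 9)) - 5/(14*(x - 5))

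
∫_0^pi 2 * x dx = pi^2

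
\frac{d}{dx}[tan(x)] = cos(x)^(-2)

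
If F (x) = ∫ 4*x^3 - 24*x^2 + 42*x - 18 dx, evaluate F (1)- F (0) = -4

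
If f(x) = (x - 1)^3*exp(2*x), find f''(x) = 4*x^3*exp(2*x) - 6*x*exp(2*x) + 2*exp(2*x)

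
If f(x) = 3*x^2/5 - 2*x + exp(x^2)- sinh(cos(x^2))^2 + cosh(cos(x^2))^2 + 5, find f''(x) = 4*x^2*exp(x^2) + 2*exp(x^2) + 6/5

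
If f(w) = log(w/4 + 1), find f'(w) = 1/(w + 4)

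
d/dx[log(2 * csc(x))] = -cot(x)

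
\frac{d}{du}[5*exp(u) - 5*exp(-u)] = (5*exp(2*u) + 5)*exp(-u)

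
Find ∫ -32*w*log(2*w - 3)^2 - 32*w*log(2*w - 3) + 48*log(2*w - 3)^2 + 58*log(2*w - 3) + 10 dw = -(2*w - 3)*(4*(2*w - 3)*log(2*w - 3) - 5)*log(2*w - 3) + C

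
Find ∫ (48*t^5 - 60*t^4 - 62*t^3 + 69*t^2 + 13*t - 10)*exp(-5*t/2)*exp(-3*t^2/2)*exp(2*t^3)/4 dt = -t*(-4*t^2 + 3*t + 5)*exp(-t*(-4*t^2 + 3*t + 5)/2)/2 + C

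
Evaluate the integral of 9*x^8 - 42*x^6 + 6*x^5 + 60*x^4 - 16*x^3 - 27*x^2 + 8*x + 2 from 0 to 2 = 76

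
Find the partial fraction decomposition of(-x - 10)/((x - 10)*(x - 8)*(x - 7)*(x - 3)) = 13/(140*(x - 3)) - 17/(12*(x - 7)) + 9/(5*(x - 8)) - 10/(21*(x - 10))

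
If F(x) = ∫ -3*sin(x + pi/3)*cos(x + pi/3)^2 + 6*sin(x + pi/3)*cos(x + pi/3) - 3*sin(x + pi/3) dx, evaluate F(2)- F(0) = (-1 + cos(pi/3 + 2))^3 + 1/8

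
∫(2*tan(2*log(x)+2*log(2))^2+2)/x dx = tan(2*log(2*x)) + C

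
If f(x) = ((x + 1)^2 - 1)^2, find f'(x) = 4*x^3 + 12*x^2 + 8*x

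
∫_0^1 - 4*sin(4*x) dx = -1 + cos(4)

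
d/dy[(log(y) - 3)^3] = (3*log(y)^2 - 18*log(y) + 27)/y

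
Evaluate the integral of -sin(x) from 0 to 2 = -1 + cos(2)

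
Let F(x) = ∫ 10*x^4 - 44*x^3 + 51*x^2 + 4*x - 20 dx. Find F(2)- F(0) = -8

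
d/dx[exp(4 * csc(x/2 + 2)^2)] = -4*exp(4*csc(x/2 + 2)^2)*cot(x/2 + 2)*csc(x/2 + 2)^2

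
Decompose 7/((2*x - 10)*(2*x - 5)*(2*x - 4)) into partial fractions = -7/(5*(2*x - 5)) + 7/(12*(x - 2)) + 7/(60*(x - 5))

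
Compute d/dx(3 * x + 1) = 3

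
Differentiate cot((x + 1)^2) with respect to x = -2*(x + 1)/sin(x^2 + 2*x + 1)^2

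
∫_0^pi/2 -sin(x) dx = -1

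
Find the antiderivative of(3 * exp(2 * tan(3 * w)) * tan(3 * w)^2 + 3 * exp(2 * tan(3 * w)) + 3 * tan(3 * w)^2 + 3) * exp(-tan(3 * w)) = exp(tan(3*w)) - exp(-tan(3*w)) + C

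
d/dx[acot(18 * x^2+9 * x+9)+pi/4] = (-36*x - 9)/(324*x^4 + 324*x^3 + 405*x^2 + 162*x + 82)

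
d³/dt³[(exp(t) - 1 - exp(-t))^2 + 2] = (8*exp(4*t) - 2*exp(3*t) - 2*exp(t) - 8)*exp(-2*t)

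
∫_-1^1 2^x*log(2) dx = 3/2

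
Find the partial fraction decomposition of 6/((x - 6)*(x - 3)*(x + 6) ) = 1/(18*(x + 6)) - 2/(9*(x - 3)) + 1/(6*(x - 6))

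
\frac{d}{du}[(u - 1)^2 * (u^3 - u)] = 5*u^4 - 8*u^3 + 4*u - 1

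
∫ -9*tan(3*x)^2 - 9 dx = -3*tan(3*x) + C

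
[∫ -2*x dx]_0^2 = -4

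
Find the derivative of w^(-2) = -2/w^3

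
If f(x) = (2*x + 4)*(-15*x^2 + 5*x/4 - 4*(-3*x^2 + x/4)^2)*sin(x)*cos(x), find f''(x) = 144*x^5*sin(2*x) + 264*x^4*sin(2*x) - 720*x^4*cos(2*x) - 707*x^3*sin(2*x) - 1056*x^3*cos(2*x) - 675*x^2*sin(2*x) - 39*x^2*cos(2*x) - 59*x*sin(2*x)/2 - 234*x*cos(2*x) - 117*sin(2*x)/2 + 10*cos(2*x)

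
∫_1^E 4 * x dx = -2 + 2*exp(2)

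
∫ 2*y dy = y^2 + C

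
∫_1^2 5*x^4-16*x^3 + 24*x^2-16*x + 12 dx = 15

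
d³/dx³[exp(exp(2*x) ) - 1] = 8*exp(2*x + exp(2*x)) + 24*exp(4*x + exp(2*x)) + 8*exp(6*x + exp(2*x))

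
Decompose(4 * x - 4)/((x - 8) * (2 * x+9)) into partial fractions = 44/(25*(2*x + 9)) + 28/(25*(x - 8))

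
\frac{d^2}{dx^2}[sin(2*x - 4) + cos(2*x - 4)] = -4*sin(2*x - 4) - 4*cos(2*x - 4)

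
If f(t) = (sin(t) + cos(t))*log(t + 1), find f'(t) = sqrt(2)*(t*log(t + 1)*cos(t + pi/4) + log(t + 1)*cos(t + pi/4) + sin(t + pi/4))/(t + 1)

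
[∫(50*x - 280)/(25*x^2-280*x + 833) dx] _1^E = -log(578/49) + log(1 + (-4 + 5*E/7)^2)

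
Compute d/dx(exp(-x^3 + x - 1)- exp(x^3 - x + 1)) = (-3*x^2*exp(2*x^3 - 2*x + 2) - 3*x^2 + exp(2*x^3 - 2*x + 2) + 1)*exp(-x^3 + x - 1)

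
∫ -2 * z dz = -z^2 + C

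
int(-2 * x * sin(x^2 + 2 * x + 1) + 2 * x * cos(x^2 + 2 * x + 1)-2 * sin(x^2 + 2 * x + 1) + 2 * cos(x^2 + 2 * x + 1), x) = sin((x + 1)^2) + cos((x + 1)^2) + C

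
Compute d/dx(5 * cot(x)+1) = -5/sin(x)^2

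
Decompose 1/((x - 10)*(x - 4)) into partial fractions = -1/(6*(x - 4)) + 1/(6*(x - 10))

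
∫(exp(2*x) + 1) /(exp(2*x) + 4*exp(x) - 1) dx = log(2*sinh(x) + 4) + C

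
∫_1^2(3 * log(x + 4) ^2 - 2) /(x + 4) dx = -log(5)^3 - 2*log(6) + 2*log(5) + log(6)^3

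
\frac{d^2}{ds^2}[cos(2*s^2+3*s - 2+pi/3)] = -16*s^2*cos(2*s^2 + 3*s - 2 + pi/3) - 24*s*cos(2*s^2 + 3*s - 2 + pi/3) - 4*sin(2*s^2 + 3*s - 2 + pi/3) - 9*cos(2*s^2 + 3*s - 2 + pi/3)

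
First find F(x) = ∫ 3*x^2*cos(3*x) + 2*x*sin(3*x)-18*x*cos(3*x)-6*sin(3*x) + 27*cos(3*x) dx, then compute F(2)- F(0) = sin(6)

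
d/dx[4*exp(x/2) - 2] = 2*exp(x/2)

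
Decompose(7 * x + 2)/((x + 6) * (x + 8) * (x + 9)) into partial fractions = -61/(3*(x + 9)) + 27/(x + 8) - 20/(3*(x + 6))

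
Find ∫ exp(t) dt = exp(t) + C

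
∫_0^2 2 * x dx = 4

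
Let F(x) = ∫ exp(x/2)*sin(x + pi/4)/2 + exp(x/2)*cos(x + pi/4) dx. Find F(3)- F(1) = (E*sin(pi/4 + 3) - sin(pi/4 + 1))*exp(1/2)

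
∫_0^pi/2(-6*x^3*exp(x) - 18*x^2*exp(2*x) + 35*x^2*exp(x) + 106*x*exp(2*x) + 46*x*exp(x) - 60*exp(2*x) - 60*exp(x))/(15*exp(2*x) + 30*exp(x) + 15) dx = pi*(-3 + pi/5)*(4 - 3*pi/2)*exp(pi/2)/(6*(1 + exp(pi/2)))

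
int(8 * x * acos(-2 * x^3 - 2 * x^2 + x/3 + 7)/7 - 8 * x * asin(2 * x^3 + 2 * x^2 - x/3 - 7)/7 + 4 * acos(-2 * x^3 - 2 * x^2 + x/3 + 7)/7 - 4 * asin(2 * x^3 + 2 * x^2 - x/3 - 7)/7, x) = (acos(-2*x^3 - 2*x^2 + x/3 + 7) - asin(2*x^3 + 2*x^2 - x/3 - 7))*(4*x^2 + 4*x - 21)/7 + C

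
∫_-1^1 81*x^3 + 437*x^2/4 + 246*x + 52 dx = 1061/6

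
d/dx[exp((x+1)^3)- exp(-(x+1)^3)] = (3*x^2*exp(2*x^3 + 6*x^2 + 6*x + 2) + 3*x^2 + 6*x*exp(2*x^3 + 6*x^2 + 6*x + 2) + 6*x + 3*exp(2*x^3 + 6*x^2 + 6*x + 2) + 3)*exp(-x^3 - 3*x^2 - 3*x - 1)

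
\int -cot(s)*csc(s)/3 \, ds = csc(s)/3 + C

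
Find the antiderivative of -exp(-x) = exp(-x) + C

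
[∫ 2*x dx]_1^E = -1 + exp(2)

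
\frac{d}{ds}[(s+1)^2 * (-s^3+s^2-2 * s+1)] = -5*s^4 - 4*s^3 - 3*s^2 - 4*s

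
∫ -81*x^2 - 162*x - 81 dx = -27*x^3 - 81*x^2 - 81*x + C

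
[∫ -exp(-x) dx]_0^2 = -1 + exp(-2)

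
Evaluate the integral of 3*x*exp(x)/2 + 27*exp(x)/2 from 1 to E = -27*E/2 + 3*(E/2 + 4)*exp(E)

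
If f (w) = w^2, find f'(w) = 2*w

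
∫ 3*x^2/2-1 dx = x^3/2 - x + C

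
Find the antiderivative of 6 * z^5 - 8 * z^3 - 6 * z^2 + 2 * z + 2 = z^6 - 2*z^4 - 2*z^3 + z^2 + 2*z + C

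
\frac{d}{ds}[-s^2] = -2*s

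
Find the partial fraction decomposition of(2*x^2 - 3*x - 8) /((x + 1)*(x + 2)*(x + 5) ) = 19/(4*(x + 5)) - 2/(x + 2) - 3/(4*(x + 1))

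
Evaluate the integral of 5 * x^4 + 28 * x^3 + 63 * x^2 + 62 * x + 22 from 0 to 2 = 480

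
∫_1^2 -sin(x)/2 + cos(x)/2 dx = sqrt(2)*(-sin(pi/4 + 1) + sin(pi/4 + 2))/2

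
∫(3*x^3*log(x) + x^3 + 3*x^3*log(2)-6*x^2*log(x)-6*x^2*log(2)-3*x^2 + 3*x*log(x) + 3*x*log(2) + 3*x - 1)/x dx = (x - 1)^3*log(2*x) + C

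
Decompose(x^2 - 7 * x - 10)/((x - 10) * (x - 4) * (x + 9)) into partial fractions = 134/(247*(x + 9)) + 11/(39*(x - 4)) + 10/(57*(x - 10))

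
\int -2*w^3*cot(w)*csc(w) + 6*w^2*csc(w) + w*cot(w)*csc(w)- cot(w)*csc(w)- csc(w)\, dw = (2*w^3 - w + 1)*csc(w) + C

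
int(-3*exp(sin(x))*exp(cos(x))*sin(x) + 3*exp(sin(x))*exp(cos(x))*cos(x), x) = 3*exp(sqrt(2)*sin(x + pi/4)) + C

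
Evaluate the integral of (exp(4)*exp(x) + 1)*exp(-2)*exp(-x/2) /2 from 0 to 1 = -exp(2) - exp(-5/2) + exp(-2) + exp(5/2)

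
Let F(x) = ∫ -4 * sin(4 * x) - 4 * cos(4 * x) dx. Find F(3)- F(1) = sin(4) - sin(12) - cos(4) + cos(12)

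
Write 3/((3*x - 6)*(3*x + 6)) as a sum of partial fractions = -1/(12*(x + 2)) + 1/(12*(x - 2))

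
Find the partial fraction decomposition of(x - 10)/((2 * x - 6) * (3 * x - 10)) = -10/(3*x - 10) + 7/(2*(x - 3))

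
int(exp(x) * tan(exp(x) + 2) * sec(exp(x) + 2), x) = sec(exp(x) + 2) + C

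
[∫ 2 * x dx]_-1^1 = 0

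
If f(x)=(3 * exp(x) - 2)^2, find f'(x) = 18*exp(2*x) - 12*exp(x)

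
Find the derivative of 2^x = 2^x*log(2)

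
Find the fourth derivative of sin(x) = sin(x)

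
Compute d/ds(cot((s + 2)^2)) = -2*(s + 2)/sin(s^2 + 4*s + 4)^2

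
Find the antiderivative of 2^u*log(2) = 2^u + C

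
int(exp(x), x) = exp(x) + C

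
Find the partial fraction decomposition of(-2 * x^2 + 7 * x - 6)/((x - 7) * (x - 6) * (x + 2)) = -7/(18*(x + 2)) + 9/(2*(x - 6)) - 55/(9*(x - 7))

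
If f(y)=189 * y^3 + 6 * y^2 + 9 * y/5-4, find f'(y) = 567*y^2 + 12*y + 9/5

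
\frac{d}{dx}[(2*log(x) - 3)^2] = (8*log(x) - 12)/x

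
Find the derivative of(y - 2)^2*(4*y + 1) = 12*y^2 - 30*y + 12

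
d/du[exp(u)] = exp(u)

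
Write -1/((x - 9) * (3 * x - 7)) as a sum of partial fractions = 3/(20*(3*x - 7)) - 1/(20*(x - 9))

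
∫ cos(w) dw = sin(w) + C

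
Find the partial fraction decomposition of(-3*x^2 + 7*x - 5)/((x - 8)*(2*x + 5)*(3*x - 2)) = 15/(418*(3*x - 2)) - 55/(133*(2*x + 5)) - 47/(154*(x - 8))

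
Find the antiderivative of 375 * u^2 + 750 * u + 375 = 125*u^3 + 375*u^2 + 375*u + C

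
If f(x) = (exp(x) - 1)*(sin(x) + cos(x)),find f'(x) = 2*exp(x)*cos(x) + sin(x) - cos(x)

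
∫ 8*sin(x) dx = -8*cos(x) + C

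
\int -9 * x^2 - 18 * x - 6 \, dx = -3*x^3 - 9*x^2 - 6*x + C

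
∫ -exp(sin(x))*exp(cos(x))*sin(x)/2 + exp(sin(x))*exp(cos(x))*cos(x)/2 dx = exp(sqrt(2)*sin(x + pi/4))/2 + C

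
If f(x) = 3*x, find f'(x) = 3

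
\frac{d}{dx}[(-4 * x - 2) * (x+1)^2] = -12*x^2 - 20*x - 8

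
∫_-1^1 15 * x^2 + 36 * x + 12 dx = 34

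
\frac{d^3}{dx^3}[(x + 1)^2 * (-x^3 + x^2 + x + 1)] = -60*x^2 - 24*x + 12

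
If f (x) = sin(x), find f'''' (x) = sin(x)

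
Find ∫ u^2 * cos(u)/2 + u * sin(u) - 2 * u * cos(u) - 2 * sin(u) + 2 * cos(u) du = (u - 2)^2*sin(u)/2 + C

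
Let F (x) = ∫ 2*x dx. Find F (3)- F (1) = 8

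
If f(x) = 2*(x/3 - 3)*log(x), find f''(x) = (2*x + 18)/(3*x^2)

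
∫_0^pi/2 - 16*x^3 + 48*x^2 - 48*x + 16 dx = (-1 + pi/2)^3*(4 - 2*pi) + 4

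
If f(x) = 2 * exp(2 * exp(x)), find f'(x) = 4*exp(x + 2*exp(x))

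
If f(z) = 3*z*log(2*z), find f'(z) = 3*log(z) + 3*log(2) + 3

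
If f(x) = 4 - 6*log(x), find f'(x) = -6/x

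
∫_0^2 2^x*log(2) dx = 3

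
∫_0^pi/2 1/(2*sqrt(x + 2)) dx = -sqrt(2) + sqrt(pi/2 + 2)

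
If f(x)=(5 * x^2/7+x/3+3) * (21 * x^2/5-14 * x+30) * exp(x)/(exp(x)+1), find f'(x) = (315*x^4*exp(x) + 1260*x^3*exp(2*x) + 357*x^3*exp(x) - 2709*x^2*exp(2*x) + 374*x^2*exp(x) + 6166*x*exp(2*x) + 2806*x*exp(x) - 3360*exp(2*x) + 6090*exp(x))/(105*exp(2*x) + 210*exp(x) + 105)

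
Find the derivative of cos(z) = -sin(z)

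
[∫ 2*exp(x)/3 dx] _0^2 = -2/3 + 2*exp(2)/3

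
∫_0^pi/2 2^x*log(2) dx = -1 + 2^(pi/2)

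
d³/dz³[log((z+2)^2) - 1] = 4/(z^3 + 6*z^2 + 12*z + 8)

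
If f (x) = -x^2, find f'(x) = -2*x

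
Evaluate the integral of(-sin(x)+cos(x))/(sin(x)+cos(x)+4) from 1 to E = -log(cos(1) + sin(1) + 4) + log(cos(E) + sin(E) + 4)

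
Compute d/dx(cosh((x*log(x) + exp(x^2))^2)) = 2*(2*x^2*exp(x^2)*log(x) + 2*x*exp(2*x^2) + x*log(x)^2 + x*log(x) + exp(x^2)*log(x) + exp(x^2))*sinh(x^2*log(x)^2 + 2*x*exp(x^2)*log(x) + exp(2*x^2))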